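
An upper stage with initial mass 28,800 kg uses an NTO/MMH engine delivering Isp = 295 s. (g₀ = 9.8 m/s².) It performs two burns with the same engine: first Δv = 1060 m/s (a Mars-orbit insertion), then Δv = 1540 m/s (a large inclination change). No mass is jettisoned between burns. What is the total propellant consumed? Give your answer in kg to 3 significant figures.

v_e = Isp · g₀ = 295 × 9.8 = 2891.0 m/s.
After the first burn: m = 28800 × exp(−1060/2891.0) = 28800 × 0.69305 = 19,959.8 kg.
After the second burn: m = 19,959.8 × exp(−1540/2891.0) = 19,959.8 × 0.58703 = 11,717 kg.
Total propellant = m₀ − m_final = 28800 − 11,717 = 17,083 kg.

total propellant consumed ≈ 17100 kg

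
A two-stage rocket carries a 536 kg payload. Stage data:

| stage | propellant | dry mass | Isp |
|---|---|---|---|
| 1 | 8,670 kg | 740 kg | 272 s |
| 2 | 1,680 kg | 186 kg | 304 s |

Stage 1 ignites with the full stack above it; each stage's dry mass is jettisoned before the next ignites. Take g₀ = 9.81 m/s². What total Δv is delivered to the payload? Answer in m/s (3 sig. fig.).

Δv ≈ 7120 m/s

Ignition mass of stage 1 = 8,670+740 + 1,680+186 + 536 = 11,812 kg.
Stage 1: m₀ = 11,812 kg, m_f = 11,812 − 8,670 = 3,142 kg; Δv = 272×9.81×ln(3.759) = 2668.3×1.3243 ≈ 3534 m/s.
Stage 2: m₀ = 2,402 kg, m_f = 2,402 − 1,680 = 722 kg; Δv = 304×9.81×ln(3.327) = 2982.2×1.2020 ≈ 3585 m/s.
Total Δv = 3534 + 3585 = 7119 m/s.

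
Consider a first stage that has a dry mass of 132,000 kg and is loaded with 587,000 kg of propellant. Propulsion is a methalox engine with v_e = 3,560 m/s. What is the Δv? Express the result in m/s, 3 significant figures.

Δv ≈ 6030 m/s

m₀ = m_dry + m_prop = 132,000 + 587,000 = 719,000 kg.
From the ideal rocket equation, Δv = v_e · ln(m₀/m_f) = 3560.0 × ln(5.447) = 3560.0 × 1.6951 ≈ 6034.4 m/s.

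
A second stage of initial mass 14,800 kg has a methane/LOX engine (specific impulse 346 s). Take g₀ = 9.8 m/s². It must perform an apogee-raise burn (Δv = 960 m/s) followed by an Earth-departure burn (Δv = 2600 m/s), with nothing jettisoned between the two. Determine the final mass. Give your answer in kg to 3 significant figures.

v_e = Isp · g₀ = 346 × 9.8 = 3390.8 m/s.
After the first burn: m = 14800 × exp(−960/3390.8) = 14800 × 0.75343 = 11,150.8 kg.
After the second burn: m = 11,150.8 × exp(−2600/3390.8) = 11,150.8 × 0.46451 = 5,179.66 kg.

final mass ≈ 5180 kg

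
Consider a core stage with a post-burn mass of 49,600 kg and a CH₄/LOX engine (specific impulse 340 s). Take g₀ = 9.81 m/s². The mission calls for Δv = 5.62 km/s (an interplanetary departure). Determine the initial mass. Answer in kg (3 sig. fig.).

initial mass ≈ 267000 kg

v_e = Isp · g₀ = 340 × 9.81 = 3335.4 m/s.
Using Δv = v_e ln(m₀/m_f): m₀/m_f = exp(Δv / v_e) = exp(5620 / 3335.4) = exp(1.6850) = 5.3922.
m₀ = m_f × 5.3922 = 49,600 × 5.3922 = 267,453 kg.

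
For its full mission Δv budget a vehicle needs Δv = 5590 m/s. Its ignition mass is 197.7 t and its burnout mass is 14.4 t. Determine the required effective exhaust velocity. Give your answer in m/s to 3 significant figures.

v_e ≈ 2130 m/s

ln(m₀/m_f) = ln(197700/14400) = ln(13.73) = 2.6195.
v_e = Δv / ln(m₀/m_f) = 5590 / 2.6195 = 2134.0 m/s.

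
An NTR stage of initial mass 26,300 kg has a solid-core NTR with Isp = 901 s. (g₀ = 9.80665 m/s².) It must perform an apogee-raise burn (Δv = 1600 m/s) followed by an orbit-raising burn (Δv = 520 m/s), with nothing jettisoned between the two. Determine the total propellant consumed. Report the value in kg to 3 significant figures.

total propellant consumed ≈ 5610 kg

v_e = Isp · g₀ = 901 × 9.80665 = 8835.8 m/s.
After the first burn: m = 26300 × exp(−1600/8835.8) = 26300 × 0.83437 = 21,943.9 kg.
After the second burn: m = 21,943.9 × exp(−520/8835.8) = 21,943.9 × 0.94285 = 20,689.8 kg.
Total propellant = m₀ − m_final = 26300 − 20,689.8 = 5,610.2 kg.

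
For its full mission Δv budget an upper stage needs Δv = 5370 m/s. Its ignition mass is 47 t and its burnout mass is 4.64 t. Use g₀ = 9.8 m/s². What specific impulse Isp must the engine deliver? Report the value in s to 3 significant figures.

ln(m₀/m_f) = ln(47000/4640) = ln(10.13) = 2.3154.
v_e = Δv / ln(m₀/m_f) = 5370 / 2.3154 = 2319.2 m/s.
Isp = v_e / g₀ = 2319.2 / 9.8 = 236.7 s.

Isp ≈ 237 s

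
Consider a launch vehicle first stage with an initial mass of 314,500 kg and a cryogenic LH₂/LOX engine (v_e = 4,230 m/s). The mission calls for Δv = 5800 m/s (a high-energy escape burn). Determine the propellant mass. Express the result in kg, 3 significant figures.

propellant mass ≈ 235000 kg

By the Tsiolkovsky rocket equation, m₀/m_f = exp(Δv / v_e) = exp(5800 / 4230.0) = exp(1.3712) = 3.9399.
m_f = 314,500 / 3.9399 = 79,824.4 kg, so propellant = m₀ − m_f = 314,500 − 79,824.4 = 234,675.6 kg.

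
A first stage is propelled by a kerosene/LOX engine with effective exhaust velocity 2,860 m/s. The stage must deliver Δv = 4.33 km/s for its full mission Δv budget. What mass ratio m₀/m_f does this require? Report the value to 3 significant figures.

mass ratio ≈ 4.54

m₀/m_f = exp(Δv / v_e) = exp(4330 / 2860.0) = exp(1.5140) = 4.5448.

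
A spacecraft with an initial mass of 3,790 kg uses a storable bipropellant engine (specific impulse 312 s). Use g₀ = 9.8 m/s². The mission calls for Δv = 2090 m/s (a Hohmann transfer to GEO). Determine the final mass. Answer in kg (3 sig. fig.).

final mass ≈ 1910 kg

v_e = Isp · g₀ = 312 × 9.8 = 3057.6 m/s.
By the Tsiolkovsky rocket equation, m₀/m_f = exp(Δv / v_e) = exp(2090 / 3057.6) = exp(0.6835) = 1.9809.
m_f = m₀ / 1.9809 = 3,790 / 1.9809 = 1,913.27 kg.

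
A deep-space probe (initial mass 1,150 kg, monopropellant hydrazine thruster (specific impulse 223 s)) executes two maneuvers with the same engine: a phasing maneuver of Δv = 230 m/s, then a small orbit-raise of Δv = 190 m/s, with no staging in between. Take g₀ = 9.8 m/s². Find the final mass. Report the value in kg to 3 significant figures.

v_e = Isp · g₀ = 223 × 9.8 = 2185.4 m/s.
After the first burn: m = 1150 × exp(−230/2185.4) = 1150 × 0.90010 = 1,035.12 kg.
After the second burn: m = 1,035.12 × exp(−190/2185.4) = 1,035.12 × 0.91673 = 948.926 kg.

final mass ≈ 949 kg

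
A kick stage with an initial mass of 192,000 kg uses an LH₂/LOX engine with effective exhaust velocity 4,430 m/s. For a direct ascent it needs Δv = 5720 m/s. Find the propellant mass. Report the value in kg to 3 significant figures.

m₀/m_f = exp(Δv / v_e) = exp(5720 / 4430.0) = exp(1.2912) = 3.6371.
m_f = 192,000 / 3.6371 = 52,789.3 kg, so propellant = m₀ − m_f = 192,000 − 52,789.3 = 139,210.7 kg.

propellant mass ≈ 139000 kg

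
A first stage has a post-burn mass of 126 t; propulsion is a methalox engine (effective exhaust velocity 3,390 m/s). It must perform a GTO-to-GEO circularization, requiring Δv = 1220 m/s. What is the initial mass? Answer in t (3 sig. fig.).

m₀/m_f = exp(Δv / v_e) = exp(1220 / 3390.0) = exp(0.3599) = 1.4332.
m₀ = m_f × 1.4332 = 126 × 1.4332 = 180.583 t.

initial mass ≈ 181 t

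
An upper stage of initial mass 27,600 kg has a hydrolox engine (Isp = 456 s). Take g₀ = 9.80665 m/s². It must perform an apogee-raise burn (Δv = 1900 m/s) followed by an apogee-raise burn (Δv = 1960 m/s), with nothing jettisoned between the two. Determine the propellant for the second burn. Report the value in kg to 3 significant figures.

propellant for the second burn ≈ 6400 kg

v_e = Isp · g₀ = 456 × 9.80665 = 4471.8 m/s.
After the first burn: m = 27600 × exp(−1900/4471.8) = 27600 × 0.65385 = 18,046.3 kg.
After the second burn: m = 18,046.3 × exp(−1960/4471.8) = 18,046.3 × 0.64513 = 11,642.2 kg.
Second-burn propellant = 18,046.3 − 11,642.2 = 6,404.1 kg.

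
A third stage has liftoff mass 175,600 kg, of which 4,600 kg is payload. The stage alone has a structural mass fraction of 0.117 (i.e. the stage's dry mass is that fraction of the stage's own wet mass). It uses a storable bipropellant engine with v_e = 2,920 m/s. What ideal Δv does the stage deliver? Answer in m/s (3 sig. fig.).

Stage wet mass = m₀ − payload = 175,600 − 4,600 = 171,000 kg.
Stage dry mass = ε × stage wet mass = 0.117 × 171,000 = 20,007 kg.
Burnout mass m_f = stage dry + payload = 20,007 + 4,600 = 24,607 kg.
From the ideal rocket equation, Δv = v_e · ln(175,600/24,607) = 2920.0 × ln(7.136) = 2920.0 × 1.9652 ≈ 5738 m/s.

Δv ≈ 5740 m/s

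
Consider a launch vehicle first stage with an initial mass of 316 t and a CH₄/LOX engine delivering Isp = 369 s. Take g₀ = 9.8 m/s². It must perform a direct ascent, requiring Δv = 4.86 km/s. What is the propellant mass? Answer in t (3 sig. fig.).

propellant mass ≈ 234 t

v_e = Isp · g₀ = 369 × 9.8 = 3616.2 m/s.
From the ideal rocket equation, m₀/m_f = exp(Δv / v_e) = exp(4860 / 3616.2) = exp(1.3440) = 3.8342.
m_f = 316 / 3.8342 = 82.4161 t, so propellant = m₀ − m_f = 316 − 82.4161 = 233.5839 t.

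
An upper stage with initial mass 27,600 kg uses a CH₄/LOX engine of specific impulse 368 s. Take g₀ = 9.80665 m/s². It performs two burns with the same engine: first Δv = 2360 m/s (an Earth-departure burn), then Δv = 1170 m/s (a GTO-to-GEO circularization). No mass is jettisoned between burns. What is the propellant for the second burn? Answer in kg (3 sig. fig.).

v_e = Isp · g₀ = 368 × 9.80665 = 3608.8 m/s.
After the first burn: m = 27600 × exp(−2360/3608.8) = 27600 × 0.51999 = 14,351.7 kg.
After the second burn: m = 14,351.7 × exp(−1170/3608.8) = 14,351.7 × 0.72310 = 10,377.7 kg.
Second-burn propellant = 14,351.7 − 10,377.7 = 3,974 kg.

propellant for the second burn ≈ 3970 kg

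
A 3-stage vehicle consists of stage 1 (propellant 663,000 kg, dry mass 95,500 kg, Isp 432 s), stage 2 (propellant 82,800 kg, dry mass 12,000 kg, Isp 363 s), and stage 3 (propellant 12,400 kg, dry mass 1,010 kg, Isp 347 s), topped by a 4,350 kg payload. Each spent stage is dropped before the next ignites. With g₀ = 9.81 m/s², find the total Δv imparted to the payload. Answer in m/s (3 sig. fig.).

Ignition mass of stage 1 = 663,000+95,500 + 82,800+12,000 + 12,400+1,010 + 4,350 = 871,060 kg.
Stage 1: m₀ = 871,060 kg, m_f = 871,060 − 663,000 = 208,060 kg; Δv = 432×9.81×ln(4.187) = 4237.9×1.4319 ≈ 6068 m/s.
Stage 2: m₀ = 112,560 kg, m_f = 112,560 − 82,800 = 29,760 kg; Δv = 363×9.81×ln(3.782) = 3561.0×1.3303 ≈ 4737 m/s.
Stage 3: m₀ = 17,760 kg, m_f = 17,760 − 12,400 = 5,360 kg; Δv = 347×9.81×ln(3.313) = 3404.1×1.1980 ≈ 4078 m/s.
Total Δv = 6068 + 4737 + 4078 = 14883 m/s.

Δv ≈ 14900 m/s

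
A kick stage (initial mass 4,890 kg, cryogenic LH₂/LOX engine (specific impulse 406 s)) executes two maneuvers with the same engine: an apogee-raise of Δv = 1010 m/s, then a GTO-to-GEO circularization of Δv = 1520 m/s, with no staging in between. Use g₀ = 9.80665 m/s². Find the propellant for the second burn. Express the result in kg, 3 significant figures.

v_e = Isp · g₀ = 406 × 9.80665 = 3981.5 m/s.
After the first burn: m = 4890 × exp(−1010/3981.5) = 4890 × 0.77595 = 3,794.4 kg.
After the second burn: m = 3,794.4 × exp(−1520/3981.5) = 3,794.4 × 0.68265 = 2,590.25 kg.
Second-burn propellant = 3,794.4 − 2,590.25 = 1,204.15 kg.

propellant for the second burn ≈ 1200 kg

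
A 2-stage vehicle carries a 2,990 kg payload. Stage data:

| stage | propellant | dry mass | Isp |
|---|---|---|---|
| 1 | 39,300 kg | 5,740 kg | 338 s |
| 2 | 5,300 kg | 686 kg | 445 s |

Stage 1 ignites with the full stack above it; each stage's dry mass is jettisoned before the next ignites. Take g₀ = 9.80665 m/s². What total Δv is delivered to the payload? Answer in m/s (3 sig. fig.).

Δv ≈ 8210 m/s

Ignition mass of stage 1 = 39,300+5,740 + 5,300+686 + 2,990 = 54,016 kg.
Stage 1: m₀ = 54,016 kg, m_f = 54,016 − 39,300 = 14,716 kg; Δv = 338×9.80665×ln(3.671) = 3314.6×1.3003 ≈ 4310 m/s.
Stage 2: m₀ = 8,976 kg, m_f = 8,976 − 5,300 = 3,676 kg; Δv = 445×9.80665×ln(2.442) = 4364.0×0.8927 ≈ 3896 m/s.
Total Δv = 4310 + 3896 = 8206 m/s.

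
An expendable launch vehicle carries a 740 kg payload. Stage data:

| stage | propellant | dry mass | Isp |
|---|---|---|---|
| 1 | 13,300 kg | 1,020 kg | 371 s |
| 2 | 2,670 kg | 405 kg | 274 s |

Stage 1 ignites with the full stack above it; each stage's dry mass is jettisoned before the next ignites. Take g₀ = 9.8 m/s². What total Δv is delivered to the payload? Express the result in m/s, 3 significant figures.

Δv ≈ 8040 m/s

Ignition mass of stage 1 = 13,300+1,020 + 2,670+405 + 740 = 18,135 kg.
Stage 1: m₀ = 18,135 kg, m_f = 18,135 − 13,300 = 4,835 kg; Δv = 371×9.8×ln(3.751) = 3635.8×1.3220 ≈ 4806 m/s.
Stage 2: m₀ = 3,815 kg, m_f = 3,815 − 2,670 = 1,145 kg; Δv = 274×9.8×ln(3.332) = 2685.2×1.2035 ≈ 3232 m/s.
Total Δv = 4806 + 3232 = 8038 m/s.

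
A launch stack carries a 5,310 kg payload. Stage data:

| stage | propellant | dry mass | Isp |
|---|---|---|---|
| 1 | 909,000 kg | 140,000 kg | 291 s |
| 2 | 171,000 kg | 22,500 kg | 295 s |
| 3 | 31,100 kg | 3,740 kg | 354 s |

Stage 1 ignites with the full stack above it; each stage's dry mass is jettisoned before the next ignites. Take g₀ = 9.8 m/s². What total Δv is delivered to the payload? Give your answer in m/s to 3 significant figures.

Δv ≈ 12500 m/s

Ignition mass of stage 1 = 909,000+140,000 + 171,000+22,500 + 31,100+3,740 + 5,310 = 1,282,650 kg.
Stage 1: m₀ = 1,282,650 kg, m_f = 1,282,650 − 909,000 = 373,650 kg; Δv = 291×9.8×ln(3.433) = 2851.8×1.2334 ≈ 3517 m/s.
Stage 2: m₀ = 233,650 kg, m_f = 233,650 − 171,000 = 62,650 kg; Δv = 295×9.8×ln(3.729) = 2891.0×1.3163 ≈ 3805 m/s.
Stage 3: m₀ = 40,150 kg, m_f = 40,150 − 31,100 = 9,050 kg; Δv = 354×9.8×ln(4.436) = 3469.2×1.4899 ≈ 5169 m/s.
Total Δv = 3517 + 3805 + 5169 = 12491 m/s.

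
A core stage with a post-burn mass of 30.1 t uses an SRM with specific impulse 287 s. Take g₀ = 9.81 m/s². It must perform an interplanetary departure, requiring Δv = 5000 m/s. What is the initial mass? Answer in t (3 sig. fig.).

v_e = Isp · g₀ = 287 × 9.81 = 2815.5 m/s.
m₀/m_f = exp(Δv / v_e) = exp(5000 / 2815.5) = exp(1.7759) = 5.9056.
m₀ = m_f × 5.9056 = 30.1 × 5.9056 = 177.759 t.

initial mass ≈ 178 t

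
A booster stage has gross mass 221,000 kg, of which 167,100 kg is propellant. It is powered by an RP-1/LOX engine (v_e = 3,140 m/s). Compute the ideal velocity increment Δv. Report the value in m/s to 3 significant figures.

Δv ≈ 4430 m/s

m_f = m₀ − m_prop = 221,000 − 167,100 = 53,900 kg.
Δv = v_e · ln(m₀/m_f) = 3140.0 × ln(4.1) = 3140.0 × 1.4110 ≈ 4430.6 m/s.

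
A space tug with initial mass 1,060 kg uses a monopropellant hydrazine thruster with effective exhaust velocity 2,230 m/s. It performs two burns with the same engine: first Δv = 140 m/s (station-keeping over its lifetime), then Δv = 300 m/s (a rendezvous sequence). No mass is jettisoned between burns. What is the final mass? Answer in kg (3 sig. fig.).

After the first burn: m = 1060 × exp(−140/2230.0) = 1060 × 0.93915 = 995.499 kg.
After the second burn: m = 995.499 × exp(−300/2230.0) = 995.499 × 0.87413 = 870.196 kg.

final mass ≈ 870 kg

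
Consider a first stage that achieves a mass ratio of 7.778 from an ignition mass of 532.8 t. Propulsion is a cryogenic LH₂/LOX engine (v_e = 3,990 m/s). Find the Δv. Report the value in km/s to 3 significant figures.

Δv = v_e · ln(7.778) = 3990.0 × 2.0513 ≈ 8184.7 m/s.

Δv ≈ 8.18 km/s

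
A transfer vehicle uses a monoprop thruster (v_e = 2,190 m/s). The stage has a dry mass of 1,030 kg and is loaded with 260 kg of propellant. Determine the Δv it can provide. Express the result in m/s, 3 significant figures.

Δv ≈ 493 m/s

m₀ = m_dry + m_prop = 1,030 + 260 = 1,290 kg.
By the Tsiolkovsky rocket equation, Δv = v_e · ln(m₀/m_f) = 2190.0 × ln(1.252) = 2190.0 × 0.2251 ≈ 492.9 m/s.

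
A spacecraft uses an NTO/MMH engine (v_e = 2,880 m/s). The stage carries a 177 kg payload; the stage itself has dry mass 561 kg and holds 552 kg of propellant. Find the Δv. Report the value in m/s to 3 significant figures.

Δv ≈ 1610 m/s

m₀ = payload + dry + propellant = 177 + 561 + 552 = 1,290 kg.
m_f = payload + dry = 177 + 561 = 738 kg.
Rocket equation: Δv = v_e · ln(m₀/m_f) = 2880.0 × ln(1.748) = 2880.0 × 0.5585 ≈ 1608.3 m/s.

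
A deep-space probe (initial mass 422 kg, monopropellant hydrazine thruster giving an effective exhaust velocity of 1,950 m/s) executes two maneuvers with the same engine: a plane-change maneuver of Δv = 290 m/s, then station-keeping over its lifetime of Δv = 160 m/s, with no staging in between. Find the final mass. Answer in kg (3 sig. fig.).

final mass ≈ 335 kg

After the first burn: m = 422 × exp(−290/1950.0) = 422 × 0.86181 = 363.684 kg.
After the second burn: m = 363.684 × exp(−160/1950.0) = 363.684 × 0.92122 = 335.033 kg.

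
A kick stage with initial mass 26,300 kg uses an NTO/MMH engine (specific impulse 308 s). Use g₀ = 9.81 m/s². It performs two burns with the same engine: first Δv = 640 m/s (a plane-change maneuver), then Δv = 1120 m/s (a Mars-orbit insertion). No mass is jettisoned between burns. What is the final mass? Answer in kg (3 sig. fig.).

v_e = Isp · g₀ = 308 × 9.81 = 3021.5 m/s.
After the first burn: m = 26300 × exp(−640/3021.5) = 26300 × 0.80911 = 21,279.6 kg.
After the second burn: m = 21,279.6 × exp(−1120/3021.5) = 21,279.6 × 0.69027 = 14,688.7 kg.

final mass ≈ 14700 kg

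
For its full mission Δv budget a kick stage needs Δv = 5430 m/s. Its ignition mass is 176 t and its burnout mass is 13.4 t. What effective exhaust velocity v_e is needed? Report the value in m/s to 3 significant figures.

ln(m₀/m_f) = ln(176000/13400) = ln(13.13) = 2.5752.
v_e = Δv / ln(m₀/m_f) = 5430 / 2.5752 = 2108.6 m/s.

v_e ≈ 2110 m/s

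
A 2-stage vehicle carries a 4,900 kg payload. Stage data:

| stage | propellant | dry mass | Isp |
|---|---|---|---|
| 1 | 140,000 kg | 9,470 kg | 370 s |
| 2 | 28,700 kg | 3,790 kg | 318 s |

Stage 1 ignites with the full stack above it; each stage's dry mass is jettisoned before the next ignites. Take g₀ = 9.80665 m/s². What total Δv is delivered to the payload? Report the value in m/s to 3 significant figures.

Ignition mass of stage 1 = 140,000+9,470 + 28,700+3,790 + 4,900 = 186,860 kg.
Stage 1: m₀ = 186,860 kg, m_f = 186,860 − 140,000 = 46,860 kg; Δv = 370×9.80665×ln(3.988) = 3628.5×1.3832 ≈ 5019 m/s.
Stage 2: m₀ = 37,390 kg, m_f = 37,390 − 28,700 = 8,690 kg; Δv = 318×9.80665×ln(4.303) = 3118.5×1.4592 ≈ 4551 m/s.
Total Δv = 5019 + 4551 = 9570 m/s.

Δv ≈ 9570 m/s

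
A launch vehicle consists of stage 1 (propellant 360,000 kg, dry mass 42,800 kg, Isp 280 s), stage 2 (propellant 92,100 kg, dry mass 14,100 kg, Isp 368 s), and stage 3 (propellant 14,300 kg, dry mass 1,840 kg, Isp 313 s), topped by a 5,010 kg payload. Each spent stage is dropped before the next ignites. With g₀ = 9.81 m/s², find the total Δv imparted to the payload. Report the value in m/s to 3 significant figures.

Δv ≈ 11200 m/s

Ignition mass of stage 1 = 360,000+42,800 + 92,100+14,100 + 14,300+1,840 + 5,010 = 530,150 kg.
Stage 1: m₀ = 530,150 kg, m_f = 530,150 − 360,000 = 170,150 kg; Δv = 280×9.81×ln(3.116) = 2746.8×1.1365 ≈ 3122 m/s.
Stage 2: m₀ = 127,350 kg, m_f = 127,350 − 92,100 = 35,250 kg; Δv = 368×9.81×ln(3.613) = 3610.1×1.2845 ≈ 4637 m/s.
Stage 3: m₀ = 21,150 kg, m_f = 21,150 − 14,300 = 6,850 kg; Δv = 313×9.81×ln(3.088) = 3070.5×1.1274 ≈ 3462 m/s.
Total Δv = 3122 + 4637 + 3462 = 11221 m/s.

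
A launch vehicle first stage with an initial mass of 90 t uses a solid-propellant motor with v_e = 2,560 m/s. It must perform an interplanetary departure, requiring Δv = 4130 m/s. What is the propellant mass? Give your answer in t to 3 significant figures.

propellant mass ≈ 72.1 t

Rocket equation: m₀/m_f = exp(Δv / v_e) = exp(4130 / 2560.0) = exp(1.6133) = 5.0193.
m_f = 90 / 5.0193 = 17.9308 t, so propellant = m₀ − m_f = 90 − 17.9308 = 72.0692 t.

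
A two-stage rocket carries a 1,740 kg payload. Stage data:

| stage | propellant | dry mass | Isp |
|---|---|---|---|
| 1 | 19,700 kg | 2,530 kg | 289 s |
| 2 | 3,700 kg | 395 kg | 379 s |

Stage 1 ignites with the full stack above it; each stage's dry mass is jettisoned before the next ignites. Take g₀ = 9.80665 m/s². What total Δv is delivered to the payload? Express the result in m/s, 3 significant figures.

Δv ≈ 7170 m/s

Ignition mass of stage 1 = 19,700+2,530 + 3,700+395 + 1,740 = 28,065 kg.
Stage 1: m₀ = 28,065 kg, m_f = 28,065 − 19,700 = 8,365 kg; Δv = 289×9.80665×ln(3.355) = 2834.1×1.2105 ≈ 3431 m/s.
Stage 2: m₀ = 5,835 kg, m_f = 5,835 − 3,700 = 2,135 kg; Δv = 379×9.80665×ln(2.733) = 3716.7×1.0054 ≈ 3737 m/s.
Total Δv = 3431 + 3737 = 7168 m/s.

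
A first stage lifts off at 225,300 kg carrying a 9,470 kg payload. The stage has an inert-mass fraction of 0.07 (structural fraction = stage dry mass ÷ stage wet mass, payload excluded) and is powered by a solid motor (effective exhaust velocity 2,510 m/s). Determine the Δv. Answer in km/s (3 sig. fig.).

Δv ≈ 5.56 km/s

Stage wet mass = m₀ − payload = 225,300 − 9,470 = 215,830 kg.
Stage dry mass = ε × stage wet mass = 0.07 × 215,830 = 15,108.1 kg.
Burnout mass m_f = stage dry + payload = 15,108.1 + 9,470 = 24,578.1 kg.
Δv = v_e · ln(225,300/24,578.1) = 2510.0 × ln(9.167) = 2510.0 × 2.2156 ≈ 5561 m/s.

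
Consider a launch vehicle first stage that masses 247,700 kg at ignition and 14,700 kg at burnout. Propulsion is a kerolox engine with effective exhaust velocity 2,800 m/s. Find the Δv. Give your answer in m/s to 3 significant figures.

From the ideal rocket equation, Δv = v_e · ln(m₀/m_f) = 2800.0 × ln(16.85) = 2800.0 × 2.8244 ≈ 7908.2 m/s.

Δv ≈ 7910 m/s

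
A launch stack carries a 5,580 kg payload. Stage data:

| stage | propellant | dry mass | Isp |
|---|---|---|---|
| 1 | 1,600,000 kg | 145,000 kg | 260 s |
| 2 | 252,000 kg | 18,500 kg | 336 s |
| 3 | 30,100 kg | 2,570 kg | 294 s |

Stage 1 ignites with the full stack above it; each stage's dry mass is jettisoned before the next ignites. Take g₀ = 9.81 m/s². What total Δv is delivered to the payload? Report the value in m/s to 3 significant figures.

Ignition mass of stage 1 = 1,600,000+145,000 + 252,000+18,500 + 30,100+2,570 + 5,580 = 2,053,750 kg.
Stage 1: m₀ = 2,053,750 kg, m_f = 2,053,750 − 1,600,000 = 453,750 kg; Δv = 260×9.81×ln(4.526) = 2550.6×1.5099 ≈ 3851 m/s.
Stage 2: m₀ = 308,750 kg, m_f = 308,750 − 252,000 = 56,750 kg; Δv = 336×9.81×ln(5.441) = 3296.2×1.6939 ≈ 5583 m/s.
Stage 3: m₀ = 38,250 kg, m_f = 38,250 − 30,100 = 8,150 kg; Δv = 294×9.81×ln(4.693) = 2884.1×1.5461 ≈ 4459 m/s.
Total Δv = 3851 + 5583 + 4459 = 13893 m/s.

Δv ≈ 13900 m/s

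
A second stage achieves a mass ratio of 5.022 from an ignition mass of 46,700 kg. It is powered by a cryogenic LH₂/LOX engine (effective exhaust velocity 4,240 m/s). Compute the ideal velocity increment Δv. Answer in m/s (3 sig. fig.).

By the Tsiolkovsky rocket equation, Δv = v_e · ln(5.022) = 4240.0 × 1.6138 ≈ 6842.6 m/s.

Δv ≈ 6840 m/s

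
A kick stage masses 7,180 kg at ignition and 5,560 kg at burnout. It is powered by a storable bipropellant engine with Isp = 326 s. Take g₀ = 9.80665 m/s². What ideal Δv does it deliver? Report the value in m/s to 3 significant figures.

Δv ≈ 817 m/s

v_e = Isp · g₀ = 326 × 9.80665 = 3197.0 m/s.
Using Δv = v_e ln(m₀/m_f): Δv = v_e · ln(m₀/m_f) = 3197.0 × ln(1.291) = 3197.0 × 0.2557 ≈ 817.5 m/s.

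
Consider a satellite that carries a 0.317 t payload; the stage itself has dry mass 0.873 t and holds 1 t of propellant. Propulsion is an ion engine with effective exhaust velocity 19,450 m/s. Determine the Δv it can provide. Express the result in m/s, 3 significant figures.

m₀ = payload + dry + propellant = 0.317 + 0.873 + 1 = 2.19 t.
m_f = payload + dry = 0.317 + 0.873 = 1.19 t.
Rocket equation: Δv = v_e · ln(m₀/m_f) = 19450.0 × ln(1.84) = 19450.0 × 0.6099 ≈ 11863.5 m/s.

Δv ≈ 11900 m/s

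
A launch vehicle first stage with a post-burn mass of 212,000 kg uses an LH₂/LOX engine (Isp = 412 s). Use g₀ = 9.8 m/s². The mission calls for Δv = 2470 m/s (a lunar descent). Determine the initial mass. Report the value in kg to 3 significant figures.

v_e = Isp · g₀ = 412 × 9.8 = 4037.6 m/s.
Using Δv = v_e ln(m₀/m_f): m₀/m_f = exp(Δv / v_e) = exp(2470 / 4037.6) = exp(0.6117) = 1.8437.
m₀ = m_f × 1.8437 = 212,000 × 1.8437 = 390,864 kg.

initial mass ≈ 391000 kg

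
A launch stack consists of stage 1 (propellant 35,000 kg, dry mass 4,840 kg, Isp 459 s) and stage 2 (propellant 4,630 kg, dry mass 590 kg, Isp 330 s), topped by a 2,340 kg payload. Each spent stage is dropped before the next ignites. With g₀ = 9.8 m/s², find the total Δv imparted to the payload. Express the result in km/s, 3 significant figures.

Δv ≈ 9.10 km/s

Ignition mass of stage 1 = 35,000+4,840 + 4,630+590 + 2,340 = 47,400 kg.
Stage 1: m₀ = 47,400 kg, m_f = 47,400 − 35,000 = 12,400 kg; Δv = 459×9.8×ln(3.823) = 4498.2×1.3409 ≈ 6032 m/s.
Stage 2: m₀ = 7,560 kg, m_f = 7,560 − 4,630 = 2,930 kg; Δv = 330×9.8×ln(2.58) = 3234.0×0.9479 ≈ 3065 m/s.
Total Δv = 6032 + 3065 = 9097 m/s.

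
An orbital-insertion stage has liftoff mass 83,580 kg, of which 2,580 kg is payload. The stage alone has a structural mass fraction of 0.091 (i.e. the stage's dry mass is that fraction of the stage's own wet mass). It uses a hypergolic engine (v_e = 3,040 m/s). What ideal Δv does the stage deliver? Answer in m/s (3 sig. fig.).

Δv ≈ 6470 m/s

Stage wet mass = m₀ − payload = 83,580 − 2,580 = 81,000 kg.
Stage dry mass = ε × stage wet mass = 0.091 × 81,000 = 7,371 kg.
Burnout mass m_f = stage dry + payload = 7,371 + 2,580 = 9,951 kg.
Using Δv = v_e ln(m₀/m_f): Δv = v_e · ln(83,580/9,951) = 3040.0 × ln(8.399) = 3040.0 × 2.1281 ≈ 6470 m/s.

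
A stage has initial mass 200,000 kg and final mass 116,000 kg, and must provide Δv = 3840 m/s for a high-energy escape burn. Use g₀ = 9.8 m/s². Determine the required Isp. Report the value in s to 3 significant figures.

Isp ≈ 719 s

ln(m₀/m_f) = ln(200000/116000) = ln(1.724) = 0.5447.
v_e = Δv / ln(m₀/m_f) = 3840 / 0.5447 = 7049.4 m/s.
Isp = v_e / g₀ = 7049.4 / 9.8 = 719.3 s.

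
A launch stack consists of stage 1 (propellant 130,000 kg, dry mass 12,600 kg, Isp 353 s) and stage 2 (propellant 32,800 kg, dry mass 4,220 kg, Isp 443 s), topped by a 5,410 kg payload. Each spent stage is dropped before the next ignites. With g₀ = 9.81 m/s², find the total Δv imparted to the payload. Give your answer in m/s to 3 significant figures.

Δv ≈ 10600 m/s

Ignition mass of stage 1 = 130,000+12,600 + 32,800+4,220 + 5,410 = 185,030 kg.
Stage 1: m₀ = 185,030 kg, m_f = 185,030 − 130,000 = 55,030 kg; Δv = 353×9.81×ln(3.362) = 3462.9×1.2126 ≈ 4199 m/s.
Stage 2: m₀ = 42,430 kg, m_f = 42,430 − 32,800 = 9,630 kg; Δv = 443×9.81×ln(4.406) = 4345.8×1.4830 ≈ 6445 m/s.
Total Δv = 4199 + 6445 = 10644 m/s.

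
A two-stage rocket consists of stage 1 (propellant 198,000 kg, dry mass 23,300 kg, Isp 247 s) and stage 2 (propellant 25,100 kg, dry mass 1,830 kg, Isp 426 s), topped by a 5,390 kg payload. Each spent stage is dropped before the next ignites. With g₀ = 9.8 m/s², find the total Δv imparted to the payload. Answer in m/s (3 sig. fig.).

Ignition mass of stage 1 = 198,000+23,300 + 25,100+1,830 + 5,390 = 253,620 kg.
Stage 1: m₀ = 253,620 kg, m_f = 253,620 − 198,000 = 55,620 kg; Δv = 247×9.8×ln(4.56) = 2420.6×1.5173 ≈ 3673 m/s.
Stage 2: m₀ = 32,320 kg, m_f = 32,320 − 25,100 = 7,220 kg; Δv = 426×9.8×ln(4.476) = 4174.8×1.4988 ≈ 6257 m/s.
Total Δv = 3673 + 6257 = 9930 m/s.

Δv ≈ 9930 m/s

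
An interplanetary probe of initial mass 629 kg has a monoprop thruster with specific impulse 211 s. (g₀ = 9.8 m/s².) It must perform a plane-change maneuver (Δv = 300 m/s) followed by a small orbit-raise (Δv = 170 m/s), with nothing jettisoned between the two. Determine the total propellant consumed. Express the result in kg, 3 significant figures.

total propellant consumed ≈ 128 kg

v_e = Isp · g₀ = 211 × 9.8 = 2067.8 m/s.
After the first burn: m = 629 × exp(−300/2067.8) = 629 × 0.86495 = 544.054 kg.
After the second burn: m = 544.054 × exp(−170/2067.8) = 544.054 × 0.92108 = 501.117 kg.
Total propellant = m₀ − m_final = 629 − 501.117 = 127.883 kg.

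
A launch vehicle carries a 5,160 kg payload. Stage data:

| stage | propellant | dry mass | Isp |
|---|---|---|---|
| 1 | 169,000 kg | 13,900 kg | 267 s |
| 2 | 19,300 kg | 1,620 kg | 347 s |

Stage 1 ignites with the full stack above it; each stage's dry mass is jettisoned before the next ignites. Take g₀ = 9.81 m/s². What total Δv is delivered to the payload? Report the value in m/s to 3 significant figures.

Δv ≈ 8920 m/s

Ignition mass of stage 1 = 169,000+13,900 + 19,300+1,620 + 5,160 = 208,980 kg.
Stage 1: m₀ = 208,980 kg, m_f = 208,980 − 169,000 = 39,980 kg; Δv = 267×9.81×ln(5.227) = 2619.3×1.6539 ≈ 4332 m/s.
Stage 2: m₀ = 26,080 kg, m_f = 26,080 − 19,300 = 6,780 kg; Δv = 347×9.81×ln(3.847) = 3404.1×1.3472 ≈ 4586 m/s.
Total Δv = 4332 + 4586 = 8918 m/s.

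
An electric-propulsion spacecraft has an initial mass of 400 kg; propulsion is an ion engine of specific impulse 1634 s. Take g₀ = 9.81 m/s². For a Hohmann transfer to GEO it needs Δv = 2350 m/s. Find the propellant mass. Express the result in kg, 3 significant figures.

propellant mass ≈ 54.5 kg

v_e = Isp · g₀ = 1634 × 9.81 = 16029.5 m/s.
Rocket equation: m₀/m_f = exp(Δv / v_e) = exp(2350 / 16029.5) = exp(0.1466) = 1.1579.
m_f = 400 / 1.1579 = 345.453 kg, so propellant = m₀ − m_f = 400 − 345.453 = 54.547 kg.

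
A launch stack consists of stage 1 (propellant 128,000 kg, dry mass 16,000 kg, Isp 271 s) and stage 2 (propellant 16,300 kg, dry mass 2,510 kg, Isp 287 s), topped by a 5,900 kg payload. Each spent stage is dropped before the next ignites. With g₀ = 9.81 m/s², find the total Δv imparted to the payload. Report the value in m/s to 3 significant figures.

Ignition mass of stage 1 = 128,000+16,000 + 16,300+2,510 + 5,900 = 168,710 kg.
Stage 1: m₀ = 168,710 kg, m_f = 168,710 − 128,000 = 40,710 kg; Δv = 271×9.81×ln(4.144) = 2658.5×1.4217 ≈ 3780 m/s.
Stage 2: m₀ = 24,710 kg, m_f = 24,710 − 16,300 = 8,410 kg; Δv = 287×9.81×ln(2.938) = 2815.5×1.0778 ≈ 3034 m/s.
Total Δv = 3780 + 3034 = 6814 m/s.

Δv ≈ 6810 m/s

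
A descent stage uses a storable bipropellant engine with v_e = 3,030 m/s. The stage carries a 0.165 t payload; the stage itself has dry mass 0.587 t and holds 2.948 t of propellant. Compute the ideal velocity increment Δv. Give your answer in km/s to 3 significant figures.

m₀ = payload + dry + propellant = 0.165 + 0.587 + 2.948 = 3.7 t.
m_f = payload + dry = 0.165 + 0.587 = 0.752 t.
Δv = v_e · ln(m₀/m_f) = 3030.0 × ln(4.92) = 3030.0 × 1.5934 ≈ 4827.9 m/s.

Δv ≈ 4.83 km/s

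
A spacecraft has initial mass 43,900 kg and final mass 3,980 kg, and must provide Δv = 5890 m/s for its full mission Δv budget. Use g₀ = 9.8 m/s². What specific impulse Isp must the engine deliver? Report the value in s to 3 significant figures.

ln(m₀/m_f) = ln(43900/3980) = ln(11.03) = 2.4006.
Using Δv = v_e ln(m₀/m_f): v_e = Δv / ln(m₀/m_f) = 5890 / 2.4006 = 2453.5 m/s.
Isp = v_e / g₀ = 2453.5 / 9.8 = 250.4 s.

Isp ≈ 250 s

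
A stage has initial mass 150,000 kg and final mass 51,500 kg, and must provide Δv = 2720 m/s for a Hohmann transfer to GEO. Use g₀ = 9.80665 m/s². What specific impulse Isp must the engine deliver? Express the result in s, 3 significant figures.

ln(m₀/m_f) = ln(150000/51500) = ln(2.913) = 1.0691.
v_e = Δv / ln(m₀/m_f) = 2720 / 1.0691 = 2544.3 m/s.
Isp = v_e / g₀ = 2544.3 / 9.80665 = 259.4 s.

Isp ≈ 259 s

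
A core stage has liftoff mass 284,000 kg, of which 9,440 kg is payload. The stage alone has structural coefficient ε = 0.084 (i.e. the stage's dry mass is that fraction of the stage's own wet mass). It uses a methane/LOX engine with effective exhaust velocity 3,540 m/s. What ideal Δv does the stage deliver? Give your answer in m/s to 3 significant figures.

Δv ≈ 7670 m/s

Stage wet mass = m₀ − payload = 284,000 − 9,440 = 274,560 kg.
Stage dry mass = ε × stage wet mass = 0.084 × 274,560 = 23,063 kg.
Burnout mass m_f = stage dry + payload = 23,063 + 9,440 = 32,503 kg.
From the ideal rocket equation, Δv = v_e · ln(284,000/32,503) = 3540.0 × ln(8.738) = 3540.0 × 2.1676 ≈ 7673 m/s.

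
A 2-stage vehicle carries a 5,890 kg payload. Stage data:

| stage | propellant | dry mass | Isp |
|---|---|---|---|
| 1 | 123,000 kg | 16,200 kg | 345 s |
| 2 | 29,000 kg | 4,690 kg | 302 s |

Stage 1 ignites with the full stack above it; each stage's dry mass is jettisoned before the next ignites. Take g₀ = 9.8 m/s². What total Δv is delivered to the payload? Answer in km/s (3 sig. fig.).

Ignition mass of stage 1 = 123,000+16,200 + 29,000+4,690 + 5,890 = 178,780 kg.
Stage 1: m₀ = 178,780 kg, m_f = 178,780 − 123,000 = 55,780 kg; Δv = 345×9.8×ln(3.205) = 3381.0×1.1647 ≈ 3938 m/s.
Stage 2: m₀ = 39,580 kg, m_f = 39,580 − 29,000 = 10,580 kg; Δv = 302×9.8×ln(3.741) = 2959.6×1.3194 ≈ 3905 m/s.
Total Δv = 3938 + 3905 = 7843 m/s.

Δv ≈ 7.84 km/s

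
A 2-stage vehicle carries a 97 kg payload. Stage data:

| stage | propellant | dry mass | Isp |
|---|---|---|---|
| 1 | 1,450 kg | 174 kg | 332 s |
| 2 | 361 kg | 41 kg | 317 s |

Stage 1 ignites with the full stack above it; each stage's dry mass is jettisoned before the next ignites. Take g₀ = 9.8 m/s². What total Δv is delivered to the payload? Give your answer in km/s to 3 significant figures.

Ignition mass of stage 1 = 1,450+174 + 361+41 + 97 = 2,123 kg.
Stage 1: m₀ = 2,123 kg, m_f = 2,123 − 1,450 = 673 kg; Δv = 332×9.8×ln(3.155) = 3253.6×1.1488 ≈ 3738 m/s.
Stage 2: m₀ = 499 kg, m_f = 499 − 361 = 138 kg; Δv = 317×9.8×ln(3.616) = 3106.6×1.2854 ≈ 3993 m/s.
Total Δv = 3738 + 3993 = 7731 m/s.

Δv ≈ 7.73 km/s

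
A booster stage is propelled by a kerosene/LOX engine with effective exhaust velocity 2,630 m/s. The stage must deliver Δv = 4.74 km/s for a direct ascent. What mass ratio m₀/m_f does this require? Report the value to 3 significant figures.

m₀/m_f = exp(Δv / v_e) = exp(4740 / 2630.0) = exp(1.8023) = 6.0635.

mass ratio ≈ 6.06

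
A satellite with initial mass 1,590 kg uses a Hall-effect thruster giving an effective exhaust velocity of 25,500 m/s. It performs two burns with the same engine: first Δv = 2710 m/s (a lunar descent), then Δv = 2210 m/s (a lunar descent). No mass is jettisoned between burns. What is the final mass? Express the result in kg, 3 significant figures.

After the first burn: m = 1590 × exp(−2710/25500.0) = 1590 × 0.89918 = 1,429.7 kg.
After the second burn: m = 1,429.7 × exp(−2210/25500.0) = 1,429.7 × 0.91698 = 1,311.01 kg.

final mass ≈ 1310 kg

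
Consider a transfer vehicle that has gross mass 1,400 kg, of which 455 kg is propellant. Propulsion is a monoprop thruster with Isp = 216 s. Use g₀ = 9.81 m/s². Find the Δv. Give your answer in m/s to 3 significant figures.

v_e = Isp · g₀ = 216 × 9.81 = 2119.0 m/s.
m_f = m₀ − m_prop = 1,400 − 455 = 945 kg.
Δv = v_e · ln(m₀/m_f) = 2119.0 × ln(1.481) = 2119.0 × 0.3930 ≈ 832.8 m/s.

Δv ≈ 833 m/s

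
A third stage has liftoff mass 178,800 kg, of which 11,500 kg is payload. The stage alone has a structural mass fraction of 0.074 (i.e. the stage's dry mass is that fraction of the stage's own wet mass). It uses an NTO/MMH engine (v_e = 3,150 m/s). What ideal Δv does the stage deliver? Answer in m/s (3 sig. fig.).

Stage wet mass = m₀ − payload = 178,800 − 11,500 = 167,300 kg.
Stage dry mass = ε × stage wet mass = 0.074 × 167,300 = 12,380.2 kg.
Burnout mass m_f = stage dry + payload = 12,380.2 + 11,500 = 23,880.2 kg.
Using Δv = v_e ln(m₀/m_f): Δv = v_e · ln(178,800/23,880.2) = 3150.0 × ln(7.487) = 3150.0 × 2.0132 ≈ 6342 m/s.

Δv ≈ 6340 m/s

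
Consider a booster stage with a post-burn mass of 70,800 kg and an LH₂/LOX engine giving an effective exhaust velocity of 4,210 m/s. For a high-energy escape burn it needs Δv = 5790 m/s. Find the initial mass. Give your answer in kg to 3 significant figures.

initial mass ≈ 280000 kg

m₀/m_f = exp(Δv / v_e) = exp(5790 / 4210.0) = exp(1.3753) = 3.9563.
m₀ = m_f × 3.9563 = 70,800 × 3.9563 = 280,106 kg.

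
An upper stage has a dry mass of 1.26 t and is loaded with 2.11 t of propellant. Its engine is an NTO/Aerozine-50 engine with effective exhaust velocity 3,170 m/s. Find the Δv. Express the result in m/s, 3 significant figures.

m₀ = m_dry + m_prop = 1.26 + 2.11 = 3.37 t.
By the Tsiolkovsky rocket equation, Δv = v_e · ln(m₀/m_f) = 3170.0 × ln(2.675) = 3170.0 × 0.9838 ≈ 3118.6 m/s.

Δv ≈ 3120 m/s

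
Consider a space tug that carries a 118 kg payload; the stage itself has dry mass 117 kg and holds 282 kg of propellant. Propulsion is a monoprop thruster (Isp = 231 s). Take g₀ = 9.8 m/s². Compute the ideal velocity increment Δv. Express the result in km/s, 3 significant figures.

Δv ≈ 1.78 km/s

v_e = Isp · g₀ = 231 × 9.8 = 2263.8 m/s.
m₀ = payload + dry + propellant = 118 + 117 + 282 = 517 kg.
m_f = payload + dry = 118 + 117 = 235 kg.
Using Δv = v_e ln(m₀/m_f): Δv = v_e · ln(m₀/m_f) = 2263.8 × ln(2.2) = 2263.8 × 0.7885 ≈ 1784.9 m/s.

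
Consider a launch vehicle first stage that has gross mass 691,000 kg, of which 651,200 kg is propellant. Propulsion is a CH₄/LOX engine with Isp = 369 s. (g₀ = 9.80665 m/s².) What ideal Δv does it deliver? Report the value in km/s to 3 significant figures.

Δv ≈ 10.3 km/s

v_e = Isp · g₀ = 369 × 9.80665 = 3618.7 m/s.
m_f = m₀ − m_prop = 691,000 − 651,200 = 39,800 kg.
Δv = v_e · ln(m₀/m_f) = 3618.7 × ln(17.36) = 3618.7 × 2.8543 ≈ 10328.6 m/s.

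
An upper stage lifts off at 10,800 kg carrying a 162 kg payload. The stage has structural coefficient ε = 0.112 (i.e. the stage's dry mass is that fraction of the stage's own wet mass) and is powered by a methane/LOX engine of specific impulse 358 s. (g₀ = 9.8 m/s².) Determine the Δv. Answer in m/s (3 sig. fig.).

Stage wet mass = m₀ − payload = 10,800 − 162 = 10,638 kg.
Stage dry mass = ε × stage wet mass = 0.112 × 10,638 = 1,191.46 kg.
Burnout mass m_f = stage dry + payload = 1,191.46 + 162 = 1,353.46 kg.
v_e = Isp · g₀ = 358 × 9.8 = 3508.4 m/s.
Using Δv = v_e ln(m₀/m_f): Δv = v_e · ln(10,800/1,353.46) = 3508.4 × ln(7.98) = 3508.4 × 2.0769 ≈ 7287 m/s.

Δv ≈ 7290 m/s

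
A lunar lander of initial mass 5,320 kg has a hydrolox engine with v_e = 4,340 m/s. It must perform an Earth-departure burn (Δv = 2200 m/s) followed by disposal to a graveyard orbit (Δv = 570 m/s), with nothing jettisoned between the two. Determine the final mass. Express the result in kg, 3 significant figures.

final mass ≈ 2810 kg

After the first burn: m = 5320 × exp(−2200/4340.0) = 5320 × 0.60235 = 3,204.5 kg.
After the second burn: m = 3,204.5 × exp(−570/4340.0) = 3,204.5 × 0.87692 = 2,810.09 kg.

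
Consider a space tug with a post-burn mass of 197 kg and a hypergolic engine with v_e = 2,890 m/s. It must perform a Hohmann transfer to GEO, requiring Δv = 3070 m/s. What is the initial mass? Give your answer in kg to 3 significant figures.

From the ideal rocket equation, m₀/m_f = exp(Δv / v_e) = exp(3070 / 2890.0) = exp(1.0623) = 2.8930.
m₀ = m_f × 2.8930 = 197 × 2.8930 = 569.921 kg.

initial mass ≈ 570 kg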